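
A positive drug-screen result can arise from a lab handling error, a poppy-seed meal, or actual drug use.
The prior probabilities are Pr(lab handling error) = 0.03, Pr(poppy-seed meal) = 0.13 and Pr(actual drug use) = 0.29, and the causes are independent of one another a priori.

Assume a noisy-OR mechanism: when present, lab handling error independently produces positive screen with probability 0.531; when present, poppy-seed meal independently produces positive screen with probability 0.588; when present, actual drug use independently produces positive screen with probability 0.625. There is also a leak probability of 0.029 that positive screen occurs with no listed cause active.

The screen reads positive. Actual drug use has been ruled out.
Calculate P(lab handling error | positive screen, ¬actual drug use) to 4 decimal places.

Under noisy-OR, P(positive screen | causes) = 1 − (1−0.029)·∏(1−qᵢ) over the active causes.
P(positive screen | ¬actual drug use) = 0.029·0.97·0.87 + 0.599948·0.97·0.13 + 0.544601·0.03·0.87 + 0.812376·0.03·0.13 = 0.024473 + 0.075653 + 0.014214 + 0.003168 = 0.117508
The lab handling error-present share is 0.014214 + 0.003168 = 0.017382.
Hence the posterior is 0.017382/0.117508 ≈ 0.1479.

P(lab handling error | positive screen, ¬actual drug use) ≈ 0.1479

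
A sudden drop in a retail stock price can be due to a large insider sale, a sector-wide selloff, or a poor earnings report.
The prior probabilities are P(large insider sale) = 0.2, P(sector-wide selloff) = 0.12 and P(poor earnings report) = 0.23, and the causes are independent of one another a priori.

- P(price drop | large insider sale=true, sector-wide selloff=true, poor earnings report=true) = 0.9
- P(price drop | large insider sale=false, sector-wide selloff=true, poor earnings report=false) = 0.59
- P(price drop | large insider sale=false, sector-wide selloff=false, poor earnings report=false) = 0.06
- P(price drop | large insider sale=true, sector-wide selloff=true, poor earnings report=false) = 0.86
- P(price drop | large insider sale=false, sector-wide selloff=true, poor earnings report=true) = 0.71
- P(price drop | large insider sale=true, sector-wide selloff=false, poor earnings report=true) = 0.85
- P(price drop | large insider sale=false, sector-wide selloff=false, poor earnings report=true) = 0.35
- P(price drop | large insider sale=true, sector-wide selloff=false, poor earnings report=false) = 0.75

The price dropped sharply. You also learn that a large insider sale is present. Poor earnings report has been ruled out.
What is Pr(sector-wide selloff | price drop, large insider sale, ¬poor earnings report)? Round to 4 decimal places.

P(price drop | large insider sale, ¬poor earnings report) = 0.75×0.88 + 0.86×0.12 = 0.660000 + 0.103200 = 0.763200
The sector-wide selloff-present share is 0.86×0.12 = 0.103200.
So P(sector-wide selloff | price drop, large insider sale, ¬poor earnings report) = 0.103200/0.763200 ≈ 0.1352.

Pr(sector-wide selloff | price drop, large insider sale, ¬poor earnings report) ≈ 0.1352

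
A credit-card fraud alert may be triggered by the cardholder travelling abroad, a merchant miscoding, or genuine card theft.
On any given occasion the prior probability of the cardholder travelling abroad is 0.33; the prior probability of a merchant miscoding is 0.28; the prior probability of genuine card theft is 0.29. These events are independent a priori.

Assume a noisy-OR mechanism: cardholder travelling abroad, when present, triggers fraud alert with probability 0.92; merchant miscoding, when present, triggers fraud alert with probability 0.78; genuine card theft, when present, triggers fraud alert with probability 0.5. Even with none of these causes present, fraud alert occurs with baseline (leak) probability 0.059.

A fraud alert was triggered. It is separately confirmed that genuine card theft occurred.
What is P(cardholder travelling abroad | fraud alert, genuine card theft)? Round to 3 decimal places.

P(cardholder travelling abroad | fraud alert, genuine card theft) ≈ 0.431

Under noisy-OR, P(fraud alert | causes) = 1 − (1−0.059)·∏(1−qᵢ) over the active causes.
Sum P(fraud alert|·) weighted by the priors over the 4 (cardholder travelling abroad, merchant miscoding) configurations:
  P(fraud alert | genuine card theft) = 0.5295*0.67*0.72 + 0.89649*0.67*0.28 + 0.96236*0.33*0.72 + 0.991719*0.33*0.28
        = 0.255431 + 0.168182 + 0.228657 + 0.091635 = 0.743905
Configurations with cardholder travelling abroad contribute 0.320292, so
  P(cardholder travelling abroad | fraud alert, genuine card theft) = 0.320292 / 0.743905 ≈ 0.431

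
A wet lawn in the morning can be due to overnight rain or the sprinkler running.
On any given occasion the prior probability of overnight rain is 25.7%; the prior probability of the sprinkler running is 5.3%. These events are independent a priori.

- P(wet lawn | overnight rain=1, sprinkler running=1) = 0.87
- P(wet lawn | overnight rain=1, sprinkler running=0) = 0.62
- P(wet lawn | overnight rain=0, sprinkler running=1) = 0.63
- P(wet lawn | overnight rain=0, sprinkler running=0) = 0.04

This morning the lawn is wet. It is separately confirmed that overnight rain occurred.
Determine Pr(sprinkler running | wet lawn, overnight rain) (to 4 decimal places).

Pr(sprinkler running | wet lawn, overnight rain) ≈ 0.0728

P(wet lawn | overnight rain) = 0.62*0.947 + 0.87*0.053 = 0.587140 + 0.046110 = 0.633250
Restricting to configurations with sprinkler running present: 0.87*0.053 = 0.046110.
So P(sprinkler running | wet lawn, overnight rain) = 0.046110/0.633250 ≈ 0.0728.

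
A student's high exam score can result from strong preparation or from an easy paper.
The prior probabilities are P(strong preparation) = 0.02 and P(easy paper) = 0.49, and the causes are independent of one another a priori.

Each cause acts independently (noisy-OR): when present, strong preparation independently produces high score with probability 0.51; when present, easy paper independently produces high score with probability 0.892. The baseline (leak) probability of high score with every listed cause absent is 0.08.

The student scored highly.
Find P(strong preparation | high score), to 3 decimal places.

P(strong preparation | high score) ≈ 0.031

Under noisy-OR, P(high score | causes) = 1 − (1−0.08)·∏(1−qᵢ) over the active causes.
P(high score) = 0.08*0.98*0.51 + 0.90064*0.98*0.49 + 0.5492*0.02*0.51 + 0.951314*0.02*0.49 = 0.039984 + 0.432487 + 0.005602 + 0.009323 = 0.487396
Of this, 0.014925 comes from 0.005602 + 0.009323 (the strong preparation=true cases).
So P(strong preparation | high score) = 0.014925/0.487396 ≈ 0.031.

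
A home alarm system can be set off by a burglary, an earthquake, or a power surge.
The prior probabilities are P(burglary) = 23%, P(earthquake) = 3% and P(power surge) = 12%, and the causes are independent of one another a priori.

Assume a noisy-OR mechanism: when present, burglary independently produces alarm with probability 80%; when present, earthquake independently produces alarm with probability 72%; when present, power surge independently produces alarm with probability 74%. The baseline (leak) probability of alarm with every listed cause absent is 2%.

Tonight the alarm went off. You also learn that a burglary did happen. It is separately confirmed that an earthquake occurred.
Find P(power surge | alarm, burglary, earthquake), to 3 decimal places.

Under noisy-OR, P(alarm | causes) = 1 − (1−0.02)·∏(1−qᵢ) over the active causes.
By total probability over both values of power surge:
  P(alarm | burglary, earthquake) = 0.94512·0.88 + 0.985731·0.12
        = 0.831706 + 0.118288 = 0.949994
The terms with power surge present sum to 0.118288, so
  P(power surge | alarm, burglary, earthquake) = 0.118288 / 0.949994 ≈ 0.125

P(power surge | alarm, burglary, earthquake) ≈ 0.125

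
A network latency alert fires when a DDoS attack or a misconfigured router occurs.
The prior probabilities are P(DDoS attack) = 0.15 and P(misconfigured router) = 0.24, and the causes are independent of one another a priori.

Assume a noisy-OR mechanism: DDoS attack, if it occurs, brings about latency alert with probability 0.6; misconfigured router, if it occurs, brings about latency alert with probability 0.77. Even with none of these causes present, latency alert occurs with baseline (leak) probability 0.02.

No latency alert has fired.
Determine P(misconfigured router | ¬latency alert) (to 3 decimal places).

Under noisy-OR, P(latency alert | causes) = 1 − (1−0.02)·∏(1−qᵢ) over the active causes.
By total probability over the 4 (DDoS attack, misconfigured router) configurations:
  P(¬latency alert) = 0.98*0.85*0.76 + 0.2254*0.85*0.24 + 0.392*0.15*0.76 + 0.09016*0.15*0.24
        = 0.633080 + 0.045982 + 0.044688 + 0.003246 = 0.726996
Configurations with misconfigured router contribute 0.049228, so
  P(misconfigured router | ¬latency alert) = 0.049228 / 0.726996 ≈ 0.068

P(misconfigured router | ¬latency alert) ≈ 0.068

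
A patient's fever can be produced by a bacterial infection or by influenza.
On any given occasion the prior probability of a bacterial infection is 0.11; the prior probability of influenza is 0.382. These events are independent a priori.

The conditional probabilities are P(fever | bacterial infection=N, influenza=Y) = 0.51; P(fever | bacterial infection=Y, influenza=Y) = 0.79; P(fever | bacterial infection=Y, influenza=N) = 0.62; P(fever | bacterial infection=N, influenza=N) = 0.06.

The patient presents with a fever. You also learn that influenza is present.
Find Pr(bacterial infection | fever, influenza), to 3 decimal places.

Pr(bacterial infection | fever, influenza) ≈ 0.161

P(fever | influenza) = 0.51·0.89 + 0.79·0.11 = 0.453900 + 0.086900 = 0.540800
The bacterial infection-present share is 0.79·0.11 = 0.086900.
So P(bacterial infection | fever, influenza) = 0.086900/0.540800 ≈ 0.161.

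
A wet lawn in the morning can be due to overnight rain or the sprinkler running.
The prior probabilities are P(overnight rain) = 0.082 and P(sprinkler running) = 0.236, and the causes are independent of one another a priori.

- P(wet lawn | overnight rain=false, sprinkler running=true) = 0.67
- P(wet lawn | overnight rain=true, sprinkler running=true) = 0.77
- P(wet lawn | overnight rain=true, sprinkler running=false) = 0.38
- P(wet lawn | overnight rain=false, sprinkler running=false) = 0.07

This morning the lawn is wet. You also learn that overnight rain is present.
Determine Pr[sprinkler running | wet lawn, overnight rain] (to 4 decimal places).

Pr[sprinkler running | wet lawn, overnight rain] ≈ 0.3850

P(wet lawn | overnight rain) = 0.38×0.764 + 0.77×0.236 = 0.290320 + 0.181720 = 0.472040
Of this, 0.181720 comes from 0.77×0.236 (the sprinkler running=true cases).
P(sprinkler running | wet lawn, overnight rain) = 0.181720 / 0.472040 ≈ 0.3850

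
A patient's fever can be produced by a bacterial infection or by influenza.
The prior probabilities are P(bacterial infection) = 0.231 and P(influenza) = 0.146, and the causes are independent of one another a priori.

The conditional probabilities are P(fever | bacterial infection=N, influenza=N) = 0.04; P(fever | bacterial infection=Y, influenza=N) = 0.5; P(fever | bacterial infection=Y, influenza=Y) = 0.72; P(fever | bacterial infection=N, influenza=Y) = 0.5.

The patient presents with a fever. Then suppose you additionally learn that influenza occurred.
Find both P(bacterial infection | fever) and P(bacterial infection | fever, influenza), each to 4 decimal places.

For the numerator, keep only bacterial infection=true terms: 0.098637 + 0.024283 = 0.122920
Normalizer over all consistent configurations: 0.04·0.769·0.854 + 0.5·0.769·0.146 + 0.5·0.231·0.854 + 0.72·0.231·0.146 = 0.205326
P(bacterial infection | fever) = 0.122920/0.205326 ≈ 0.5987

Now also conditioning on influenza=true:
P(fever | influenza) = 0.5×0.769 + 0.72×0.231 = 0.384500 + 0.166320 = 0.550820
Of this, 0.166320 comes from 0.72×0.231 (the bacterial infection=true cases).
So P(bacterial infection | fever, influenza) = 0.166320/0.550820 ≈ 0.3019.
Conditioning on influenza lowers the posterior on bacterial infection: the classic explaining-away effect in a common-effect structure.

P(bacterial infection | fever) ≈ 0.5987; P(bacterial infection | fever, influenza) ≈ 0.3019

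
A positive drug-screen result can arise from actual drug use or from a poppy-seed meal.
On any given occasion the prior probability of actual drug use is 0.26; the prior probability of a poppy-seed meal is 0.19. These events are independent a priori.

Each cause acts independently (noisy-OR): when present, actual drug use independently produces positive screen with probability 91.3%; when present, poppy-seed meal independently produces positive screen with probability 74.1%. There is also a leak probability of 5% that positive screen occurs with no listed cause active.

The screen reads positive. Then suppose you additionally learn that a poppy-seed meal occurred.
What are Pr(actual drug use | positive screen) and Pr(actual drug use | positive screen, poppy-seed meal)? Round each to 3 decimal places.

Under noisy-OR, P(positive screen | causes) = 1 − (1−0.05)·∏(1−qᵢ) over the active causes.
P(positive screen) = 0.05·0.74·0.81 + 0.75395·0.74·0.19 + 0.91735·0.26·0.81 + 0.978594·0.26·0.19 = 0.029970 + 0.106005 + 0.193194 + 0.048343 = 0.377512
Restricting to configurations with actual drug use present: 0.193194 + 0.048343 = 0.241537.
So P(actual drug use | positive screen) = 0.241537/0.377512 ≈ 0.640.

Now condition on the additional information:
Weight on actual drug use=true, given the evidence: 0.978594*0.26 = 0.254434
Normalizer over all consistent configurations: 0.75395*0.74 + 0.978594*0.26 = 0.812357
P(actual drug use | positive screen, poppy-seed meal) = 0.254434/0.812357 ≈ 0.313

Pr(actual drug use | positive screen) ≈ 0.640; Pr(actual drug use | positive screen, poppy-seed meal) ≈ 0.313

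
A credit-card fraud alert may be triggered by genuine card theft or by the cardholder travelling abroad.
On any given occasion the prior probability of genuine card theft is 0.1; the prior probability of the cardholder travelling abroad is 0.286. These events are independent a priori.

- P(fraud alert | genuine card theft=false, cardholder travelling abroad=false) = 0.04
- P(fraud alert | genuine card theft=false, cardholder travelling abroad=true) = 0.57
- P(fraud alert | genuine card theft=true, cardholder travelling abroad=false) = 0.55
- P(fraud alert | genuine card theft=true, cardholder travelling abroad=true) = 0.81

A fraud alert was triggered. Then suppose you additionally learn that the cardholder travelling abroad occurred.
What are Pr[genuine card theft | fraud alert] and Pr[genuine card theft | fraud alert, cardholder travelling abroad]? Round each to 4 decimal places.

Weight on genuine card theft=true, given the evidence: 0.039270 + 0.023166 = 0.062436
The normalizing constant is 0.04*0.9*0.714 + 0.57*0.9*0.286 + 0.55*0.1*0.714 + 0.81*0.1*0.286 = 0.234858
P(genuine card theft | fraud alert) = 0.062436/0.234858 ≈ 0.2658

With the extra evidence:
Numerator (weight on configurations with genuine card theft): 0.81·0.1 = 0.081000
The normalizing constant is 0.57·0.9 + 0.81·0.1 = 0.594000
Posterior = 0.081000 / 0.594000 ≈ 0.1364

Pr[genuine card theft | fraud alert] ≈ 0.2658; Pr[genuine card theft | fraud alert, cardholder travelling abroad] ≈ 0.1364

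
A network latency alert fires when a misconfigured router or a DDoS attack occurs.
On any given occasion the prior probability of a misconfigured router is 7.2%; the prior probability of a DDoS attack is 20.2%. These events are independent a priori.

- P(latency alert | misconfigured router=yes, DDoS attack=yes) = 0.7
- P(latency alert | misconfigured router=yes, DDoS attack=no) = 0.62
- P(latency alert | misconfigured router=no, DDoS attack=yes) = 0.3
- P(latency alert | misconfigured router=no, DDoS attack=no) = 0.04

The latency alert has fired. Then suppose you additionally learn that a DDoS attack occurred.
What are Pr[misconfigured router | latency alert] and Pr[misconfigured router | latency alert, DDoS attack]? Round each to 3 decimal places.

Numerator (weight on configurations with misconfigured router): 0.035623 + 0.010181 = 0.045804
The normalizing constant is 0.04*0.928*0.798 + 0.3*0.928*0.202 + 0.62*0.072*0.798 + 0.7*0.072*0.202 = 0.131663
Posterior = 0.045804 / 0.131663 ≈ 0.348

Now also conditioning on DDoS attack=true:
Sum P(latency alert|·) weighted by the priors over both values of misconfigured router:
  P(latency alert | DDoS attack) = 0.3×0.928 + 0.7×0.072
        = 0.278400 + 0.050400 = 0.328800
The terms with misconfigured router present sum to 0.050400, so
  P(misconfigured router | latency alert, DDoS attack) = 0.050400 / 0.328800 ≈ 0.153
The drop from 0.348 to 0.153 is the explaining-away (discounting) effect.

Pr[misconfigured router | latency alert] ≈ 0.348; Pr[misconfigured router | latency alert, DDoS attack] ≈ 0.153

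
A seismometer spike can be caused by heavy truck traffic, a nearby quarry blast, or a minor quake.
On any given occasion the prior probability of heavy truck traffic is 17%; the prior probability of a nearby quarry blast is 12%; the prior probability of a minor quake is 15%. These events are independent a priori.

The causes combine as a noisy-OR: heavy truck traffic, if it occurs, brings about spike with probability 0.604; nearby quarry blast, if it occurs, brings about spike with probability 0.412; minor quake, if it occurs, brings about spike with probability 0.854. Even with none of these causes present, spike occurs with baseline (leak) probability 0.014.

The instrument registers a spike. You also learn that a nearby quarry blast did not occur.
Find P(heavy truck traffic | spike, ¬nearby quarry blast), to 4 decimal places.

Under noisy-OR, P(spike | causes) = 1 − (1−0.014)·∏(1−qᵢ) over the active causes.
Numerator (weight on configurations with heavy truck traffic): 0.088079 + 0.024046 = 0.112125
The normalizing constant is 0.014·0.83·0.85 + 0.856044·0.83·0.15 + 0.609544·0.17·0.85 + 0.942993·0.17·0.15 = 0.228579
Posterior = 0.112125 / 0.228579 ≈ 0.4905

P(heavy truck traffic | spike, ¬nearby quarry blast) ≈ 0.4905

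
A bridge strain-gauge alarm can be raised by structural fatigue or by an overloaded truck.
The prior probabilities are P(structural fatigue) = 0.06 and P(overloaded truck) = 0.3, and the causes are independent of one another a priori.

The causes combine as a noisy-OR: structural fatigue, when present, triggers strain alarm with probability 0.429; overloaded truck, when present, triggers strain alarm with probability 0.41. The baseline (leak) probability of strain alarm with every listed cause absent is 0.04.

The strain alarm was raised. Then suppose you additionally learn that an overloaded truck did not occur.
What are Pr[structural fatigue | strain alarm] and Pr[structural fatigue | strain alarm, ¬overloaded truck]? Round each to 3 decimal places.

Under noisy-OR, P(strain alarm | causes) = 1 − (1−0.04)·∏(1−qᵢ) over the active causes.
P(strain alarm) = 0.04×0.94×0.7 + 0.4336×0.94×0.3 + 0.45184×0.06×0.7 + 0.676586×0.06×0.3 = 0.026320 + 0.122275 + 0.018977 + 0.012179 = 0.179751
Of this, 0.031156 comes from 0.018977 + 0.012179 (the structural fatigue=true cases).
P(structural fatigue | strain alarm) = 0.031156 / 0.179751 ≈ 0.173

With the extra evidence:
Sum P(strain alarm|·) weighted by the priors over both values of structural fatigue:
  P(strain alarm | ¬overloaded truck) = 0.04*0.94 + 0.45184*0.06
        = 0.037600 + 0.027110 = 0.064710
Configurations with structural fatigue contribute 0.027110, so
  P(structural fatigue | strain alarm, ¬overloaded truck) = 0.027110 / 0.064710 ≈ 0.419

Pr[structural fatigue | strain alarm] ≈ 0.173; Pr[structural fatigue | strain alarm, ¬overloaded truck] ≈ 0.419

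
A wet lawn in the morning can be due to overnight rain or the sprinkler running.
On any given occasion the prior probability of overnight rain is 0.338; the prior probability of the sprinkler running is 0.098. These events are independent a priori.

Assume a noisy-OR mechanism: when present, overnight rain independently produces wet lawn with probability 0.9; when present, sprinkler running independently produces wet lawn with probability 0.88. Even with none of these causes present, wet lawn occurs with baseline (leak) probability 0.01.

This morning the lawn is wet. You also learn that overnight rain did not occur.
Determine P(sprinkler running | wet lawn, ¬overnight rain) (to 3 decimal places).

P(sprinkler running | wet lawn, ¬overnight rain) ≈ 0.905

Under noisy-OR, P(wet lawn | causes) = 1 − (1−0.01)·∏(1−qᵢ) over the active causes.
Numerator (weight on configurations with sprinkler running): 0.8812×0.098 = 0.086358
Denominator P(wet lawn | ¬overnight rain): 0.01×0.902 + 0.8812×0.098 = 0.095378
Posterior = 0.086358 / 0.095378 ≈ 0.905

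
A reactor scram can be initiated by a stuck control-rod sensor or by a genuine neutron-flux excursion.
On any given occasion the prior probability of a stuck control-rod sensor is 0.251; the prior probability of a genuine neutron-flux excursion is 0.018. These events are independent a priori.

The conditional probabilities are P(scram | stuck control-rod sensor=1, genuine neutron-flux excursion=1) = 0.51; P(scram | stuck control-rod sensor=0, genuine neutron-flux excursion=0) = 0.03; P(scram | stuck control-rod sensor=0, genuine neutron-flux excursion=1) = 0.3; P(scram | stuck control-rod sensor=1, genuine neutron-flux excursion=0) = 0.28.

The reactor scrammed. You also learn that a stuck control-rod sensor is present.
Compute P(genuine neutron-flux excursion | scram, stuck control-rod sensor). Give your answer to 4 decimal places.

P(genuine neutron-flux excursion | scram, stuck control-rod sensor) ≈ 0.0323

Weight on genuine neutron-flux excursion=true, given the evidence: 0.51*0.018 = 0.009180
Normalizer over all consistent configurations: 0.28*0.982 + 0.51*0.018 = 0.284140
Posterior = 0.009180 / 0.284140 ≈ 0.0323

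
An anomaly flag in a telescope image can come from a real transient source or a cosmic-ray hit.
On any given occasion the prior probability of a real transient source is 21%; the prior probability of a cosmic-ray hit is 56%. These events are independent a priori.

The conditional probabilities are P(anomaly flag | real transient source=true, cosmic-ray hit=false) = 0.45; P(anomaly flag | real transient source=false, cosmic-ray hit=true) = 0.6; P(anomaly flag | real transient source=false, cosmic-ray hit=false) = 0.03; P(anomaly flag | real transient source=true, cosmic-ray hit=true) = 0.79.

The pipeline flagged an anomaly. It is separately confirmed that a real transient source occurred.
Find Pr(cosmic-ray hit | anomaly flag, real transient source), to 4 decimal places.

Pr(cosmic-ray hit | anomaly flag, real transient source) ≈ 0.6908

Sum P(anomaly flag|·) weighted by the priors over both values of cosmic-ray hit:
  P(anomaly flag | real transient source) = 0.45·0.44 + 0.79·0.56
        = 0.198000 + 0.442400 = 0.640400
The terms with cosmic-ray hit present sum to 0.442400, so
  P(cosmic-ray hit | anomaly flag, real transient source) = 0.442400 / 0.640400 ≈ 0.6908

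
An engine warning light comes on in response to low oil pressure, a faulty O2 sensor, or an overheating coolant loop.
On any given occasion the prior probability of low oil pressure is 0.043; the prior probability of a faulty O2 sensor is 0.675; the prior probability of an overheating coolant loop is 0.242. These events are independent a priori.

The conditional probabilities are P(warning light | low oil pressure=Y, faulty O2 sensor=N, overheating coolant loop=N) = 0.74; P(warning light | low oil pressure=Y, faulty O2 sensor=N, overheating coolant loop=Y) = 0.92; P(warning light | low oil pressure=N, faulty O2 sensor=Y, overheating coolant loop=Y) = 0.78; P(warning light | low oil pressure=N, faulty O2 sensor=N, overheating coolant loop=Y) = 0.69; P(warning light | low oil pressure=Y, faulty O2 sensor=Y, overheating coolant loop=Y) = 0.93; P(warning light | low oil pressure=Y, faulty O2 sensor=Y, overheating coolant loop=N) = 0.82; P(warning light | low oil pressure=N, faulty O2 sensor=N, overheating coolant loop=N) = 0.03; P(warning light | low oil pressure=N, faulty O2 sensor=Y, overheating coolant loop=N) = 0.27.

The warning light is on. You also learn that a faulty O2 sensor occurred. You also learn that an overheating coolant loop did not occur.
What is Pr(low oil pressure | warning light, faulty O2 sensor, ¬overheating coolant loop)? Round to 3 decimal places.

Sum P(warning light|·) weighted by the priors over both values of low oil pressure:
  P(warning light | faulty O2 sensor, ¬overheating coolant loop) = 0.27·0.957 + 0.82·0.043
        = 0.258390 + 0.035260 = 0.293650
The terms with low oil pressure present sum to 0.035260, so
  P(low oil pressure | warning light, faulty O2 sensor, ¬overheating coolant loop) = 0.035260 / 0.293650 ≈ 0.120

Pr(low oil pressure | warning light, faulty O2 sensor, ¬overheating coolant loop) ≈ 0.120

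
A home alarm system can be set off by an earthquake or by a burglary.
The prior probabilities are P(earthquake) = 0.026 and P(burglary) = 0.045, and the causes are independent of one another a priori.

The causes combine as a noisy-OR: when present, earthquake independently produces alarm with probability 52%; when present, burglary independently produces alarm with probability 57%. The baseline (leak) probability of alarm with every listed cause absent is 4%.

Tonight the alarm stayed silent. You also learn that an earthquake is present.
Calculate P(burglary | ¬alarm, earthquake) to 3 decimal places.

P(burglary | ¬alarm, earthquake) ≈ 0.020

Under noisy-OR, P(alarm | causes) = 1 − (1−0.04)·∏(1−qᵢ) over the active causes.
Numerator (weight on configurations with burglary): 0.198144·0.045 = 0.008916
The normalizing constant is 0.4608·0.955 + 0.198144·0.045 = 0.448980
Posterior = 0.008916 / 0.448980 ≈ 0.020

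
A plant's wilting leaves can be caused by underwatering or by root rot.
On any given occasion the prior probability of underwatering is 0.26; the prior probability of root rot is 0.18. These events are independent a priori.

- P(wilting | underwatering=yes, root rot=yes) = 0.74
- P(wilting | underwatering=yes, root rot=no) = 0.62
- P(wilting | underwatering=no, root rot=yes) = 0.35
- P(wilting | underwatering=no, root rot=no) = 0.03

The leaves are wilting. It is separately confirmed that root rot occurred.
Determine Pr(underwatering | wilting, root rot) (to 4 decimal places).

By total probability over both values of underwatering:
  P(wilting | root rot) = 0.35*0.74 + 0.74*0.26
        = 0.259000 + 0.192400 = 0.451400
Keeping only the underwatering-present terms gives 0.192400, so
  P(underwatering | wilting, root rot) = 0.192400 / 0.451400 ≈ 0.4262

Pr(underwatering | wilting, root rot) ≈ 0.4262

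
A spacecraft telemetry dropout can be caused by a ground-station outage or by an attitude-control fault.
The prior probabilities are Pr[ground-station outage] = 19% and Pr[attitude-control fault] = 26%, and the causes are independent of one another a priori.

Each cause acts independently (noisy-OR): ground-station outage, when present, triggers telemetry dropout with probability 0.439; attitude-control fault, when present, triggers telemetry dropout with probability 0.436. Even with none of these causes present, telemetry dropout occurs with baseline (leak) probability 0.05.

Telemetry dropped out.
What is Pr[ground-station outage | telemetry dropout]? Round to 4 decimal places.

Pr[ground-station outage | telemetry dropout] ≈ 0.4397

Under noisy-OR, P(telemetry dropout | causes) = 1 − (1−0.05)·∏(1−qᵢ) over the active causes.
P(telemetry dropout) = 0.05×0.81×0.74 + 0.4642×0.81×0.26 + 0.46705×0.19×0.74 + 0.699416×0.19×0.26 = 0.029970 + 0.097761 + 0.065667 + 0.034551 = 0.227949
The ground-station outage-present share is 0.065667 + 0.034551 = 0.100218.
So P(ground-station outage | telemetry dropout) = 0.100218/0.227949 ≈ 0.4397.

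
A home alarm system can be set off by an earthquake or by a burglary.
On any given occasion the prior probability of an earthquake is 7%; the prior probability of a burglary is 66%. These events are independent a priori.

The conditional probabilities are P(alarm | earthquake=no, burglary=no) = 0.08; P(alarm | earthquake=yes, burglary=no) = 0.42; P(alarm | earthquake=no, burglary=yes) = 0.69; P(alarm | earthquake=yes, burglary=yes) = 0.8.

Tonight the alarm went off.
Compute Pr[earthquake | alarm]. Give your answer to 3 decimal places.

Pr[earthquake | alarm] ≈ 0.095

Numerator (weight on configurations with earthquake): 0.009996 + 0.036960 = 0.046956
Denominator P(alarm): 0.08·0.93·0.34 + 0.69·0.93·0.66 + 0.42·0.07·0.34 + 0.8·0.07·0.66 = 0.495774
P(earthquake | alarm) = 0.046956/0.495774 ≈ 0.095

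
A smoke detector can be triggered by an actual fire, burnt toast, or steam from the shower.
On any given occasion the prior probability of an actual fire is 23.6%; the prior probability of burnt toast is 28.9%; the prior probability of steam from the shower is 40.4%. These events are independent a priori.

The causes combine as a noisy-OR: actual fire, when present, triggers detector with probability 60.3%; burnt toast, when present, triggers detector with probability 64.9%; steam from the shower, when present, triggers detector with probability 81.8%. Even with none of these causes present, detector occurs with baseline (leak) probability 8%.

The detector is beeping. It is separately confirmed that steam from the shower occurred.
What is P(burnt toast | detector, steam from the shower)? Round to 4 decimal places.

P(burnt toast | detector, steam from the shower) ≈ 0.3107

Under noisy-OR, P(detector | causes) = 1 − (1−0.08)·∏(1−qᵢ) over the active causes.
Numerator (weight on configurations with burnt toast): 0.207820 + 0.066613 = 0.274433
The normalizing constant is 0.83256*0.764*0.711 + 0.941229*0.764*0.289 + 0.933526*0.236*0.711 + 0.976668*0.236*0.289 = 0.883325
Posterior = 0.274433 / 0.883325 ≈ 0.3107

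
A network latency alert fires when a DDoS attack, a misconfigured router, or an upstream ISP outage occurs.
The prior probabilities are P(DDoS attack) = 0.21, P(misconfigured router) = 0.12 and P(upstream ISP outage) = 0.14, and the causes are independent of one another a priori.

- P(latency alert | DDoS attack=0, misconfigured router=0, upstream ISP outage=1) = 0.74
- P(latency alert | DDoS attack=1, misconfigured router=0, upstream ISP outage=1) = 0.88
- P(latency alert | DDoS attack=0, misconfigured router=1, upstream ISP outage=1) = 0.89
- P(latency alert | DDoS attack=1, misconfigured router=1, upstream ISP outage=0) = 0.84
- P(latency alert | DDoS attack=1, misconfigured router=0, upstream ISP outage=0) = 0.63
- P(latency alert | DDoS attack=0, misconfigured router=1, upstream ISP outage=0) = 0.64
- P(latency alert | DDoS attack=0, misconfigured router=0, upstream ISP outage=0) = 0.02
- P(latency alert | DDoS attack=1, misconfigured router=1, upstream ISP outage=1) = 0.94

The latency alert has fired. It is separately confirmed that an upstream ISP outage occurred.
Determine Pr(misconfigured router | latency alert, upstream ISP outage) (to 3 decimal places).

By total probability over the 4 (DDoS attack, misconfigured router) configurations:
  P(latency alert | upstream ISP outage) = 0.74·0.79·0.88 + 0.89·0.79·0.12 + 0.88·0.21·0.88 + 0.94·0.21·0.12
        = 0.514448 + 0.084372 + 0.162624 + 0.023688 = 0.785132
The terms with misconfigured router present sum to 0.108060, so
  P(misconfigured router | latency alert, upstream ISP outage) = 0.108060 / 0.785132 ≈ 0.138

Pr(misconfigured router | latency alert, upstream ISP outage) ≈ 0.138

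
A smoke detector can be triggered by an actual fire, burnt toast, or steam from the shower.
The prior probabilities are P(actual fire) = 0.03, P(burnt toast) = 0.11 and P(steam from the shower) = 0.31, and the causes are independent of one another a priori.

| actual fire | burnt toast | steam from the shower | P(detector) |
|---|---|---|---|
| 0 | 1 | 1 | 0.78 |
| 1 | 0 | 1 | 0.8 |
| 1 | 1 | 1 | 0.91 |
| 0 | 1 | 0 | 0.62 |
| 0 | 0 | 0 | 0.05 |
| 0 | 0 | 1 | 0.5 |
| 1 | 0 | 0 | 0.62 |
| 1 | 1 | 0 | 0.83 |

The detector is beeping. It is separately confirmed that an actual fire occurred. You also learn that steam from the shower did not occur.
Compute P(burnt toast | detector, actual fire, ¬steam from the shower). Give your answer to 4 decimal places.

Enumerate both values of burnt toast and weight by the priors:
  P(detector | actual fire, ¬steam from the shower) = 0.62×0.89 + 0.83×0.11
        = 0.551800 + 0.091300 = 0.643100
Configurations with burnt toast contribute 0.091300, so
  P(burnt toast | detector, actual fire, ¬steam from the shower) = 0.091300 / 0.643100 ≈ 0.1420

P(burnt toast | detector, actual fire, ¬steam from the shower) ≈ 0.1420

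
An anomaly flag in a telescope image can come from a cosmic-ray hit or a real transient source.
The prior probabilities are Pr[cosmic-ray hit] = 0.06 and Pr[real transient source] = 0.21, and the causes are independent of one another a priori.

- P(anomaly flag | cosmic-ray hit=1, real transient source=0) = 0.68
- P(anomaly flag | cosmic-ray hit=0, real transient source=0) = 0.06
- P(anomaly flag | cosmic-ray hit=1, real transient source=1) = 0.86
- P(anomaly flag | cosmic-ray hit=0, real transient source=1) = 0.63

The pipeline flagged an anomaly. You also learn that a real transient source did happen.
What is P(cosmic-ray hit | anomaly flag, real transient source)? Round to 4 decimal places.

P(cosmic-ray hit | anomaly flag, real transient source) ≈ 0.0801

Enumerate both values of cosmic-ray hit and weight by the priors:
  P(anomaly flag | real transient source) = 0.63·0.94 + 0.86·0.06
        = 0.592200 + 0.051600 = 0.643800
Configurations with cosmic-ray hit contribute 0.051600, so
  P(cosmic-ray hit | anomaly flag, real transient source) = 0.051600 / 0.643800 ≈ 0.0801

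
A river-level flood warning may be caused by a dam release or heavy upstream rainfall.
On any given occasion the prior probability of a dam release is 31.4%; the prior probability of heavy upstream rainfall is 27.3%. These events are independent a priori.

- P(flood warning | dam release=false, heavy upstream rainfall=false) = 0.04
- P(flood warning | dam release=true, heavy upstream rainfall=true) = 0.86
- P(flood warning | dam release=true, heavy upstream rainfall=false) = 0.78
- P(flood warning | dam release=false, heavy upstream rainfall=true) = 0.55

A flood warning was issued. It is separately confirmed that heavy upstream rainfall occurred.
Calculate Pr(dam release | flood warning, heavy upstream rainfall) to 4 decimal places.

Sum P(flood warning|·) weighted by the priors over both values of dam release:
  P(flood warning | heavy upstream rainfall) = 0.55×0.686 + 0.86×0.314
        = 0.377300 + 0.270040 = 0.647340
Keeping only the dam release-present terms gives 0.270040, so
  P(dam release | flood warning, heavy upstream rainfall) = 0.270040 / 0.647340 ≈ 0.4172

Pr(dam release | flood warning, heavy upstream rainfall) ≈ 0.4172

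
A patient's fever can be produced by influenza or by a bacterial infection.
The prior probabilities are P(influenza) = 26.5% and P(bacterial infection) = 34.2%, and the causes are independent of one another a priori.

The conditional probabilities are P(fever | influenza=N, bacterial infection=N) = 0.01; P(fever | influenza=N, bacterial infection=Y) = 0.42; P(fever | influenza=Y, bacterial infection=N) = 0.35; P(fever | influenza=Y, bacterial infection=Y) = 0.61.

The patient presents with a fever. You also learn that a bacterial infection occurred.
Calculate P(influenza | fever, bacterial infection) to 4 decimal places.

P(influenza | fever, bacterial infection) ≈ 0.3437

P(fever | bacterial infection) = 0.42×0.735 + 0.61×0.265 = 0.308700 + 0.161650 = 0.470350
Of this, 0.161650 comes from 0.61×0.265 (the influenza=true cases).
P(influenza | fever, bacterial infection) = 0.161650 / 0.470350 ≈ 0.3437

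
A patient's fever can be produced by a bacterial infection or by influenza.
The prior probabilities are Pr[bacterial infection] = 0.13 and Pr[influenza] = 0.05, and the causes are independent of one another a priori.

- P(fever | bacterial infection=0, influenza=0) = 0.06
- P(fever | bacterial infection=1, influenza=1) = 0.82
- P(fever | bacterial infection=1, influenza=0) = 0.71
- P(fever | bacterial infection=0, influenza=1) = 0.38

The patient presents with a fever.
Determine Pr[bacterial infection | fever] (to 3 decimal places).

Pr[bacterial infection | fever] ≈ 0.585

By total probability over the 4 (bacterial infection, influenza) configurations:
  P(fever) = 0.06·0.87·0.95 + 0.38·0.87·0.05 + 0.71·0.13·0.95 + 0.82·0.13·0.05
        = 0.049590 + 0.016530 + 0.087685 + 0.005330 = 0.159135
The terms with bacterial infection present sum to 0.093015, so
  P(bacterial infection | fever) = 0.093015 / 0.159135 ≈ 0.585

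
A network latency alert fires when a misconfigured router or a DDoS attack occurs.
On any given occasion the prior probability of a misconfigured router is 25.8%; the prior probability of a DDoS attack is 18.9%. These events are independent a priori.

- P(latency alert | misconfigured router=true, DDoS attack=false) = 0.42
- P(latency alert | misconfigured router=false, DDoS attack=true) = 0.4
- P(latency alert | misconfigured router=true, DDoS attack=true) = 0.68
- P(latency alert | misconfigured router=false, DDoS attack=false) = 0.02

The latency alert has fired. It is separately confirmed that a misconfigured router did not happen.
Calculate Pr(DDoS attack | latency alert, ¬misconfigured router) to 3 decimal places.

Pr(DDoS attack | latency alert, ¬misconfigured router) ≈ 0.823

Numerator (weight on configurations with DDoS attack): 0.4×0.189 = 0.075600
Normalizer over all consistent configurations: 0.02×0.811 + 0.4×0.189 = 0.091820
Posterior = 0.075600 / 0.091820 ≈ 0.823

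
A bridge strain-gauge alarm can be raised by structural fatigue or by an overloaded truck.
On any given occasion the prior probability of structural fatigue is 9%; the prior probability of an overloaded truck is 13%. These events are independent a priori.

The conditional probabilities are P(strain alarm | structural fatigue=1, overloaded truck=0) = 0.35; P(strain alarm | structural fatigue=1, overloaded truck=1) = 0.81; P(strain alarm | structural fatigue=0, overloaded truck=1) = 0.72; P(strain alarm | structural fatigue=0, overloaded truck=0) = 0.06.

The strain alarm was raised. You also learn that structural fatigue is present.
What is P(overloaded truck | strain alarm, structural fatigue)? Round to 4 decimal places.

P(overloaded truck | strain alarm, structural fatigue) ≈ 0.2570

Weight on overloaded truck=true, given the evidence: 0.81·0.13 = 0.105300
Denominator P(strain alarm | structural fatigue): 0.35·0.87 + 0.81·0.13 = 0.409800
Posterior = 0.105300 / 0.409800 ≈ 0.2570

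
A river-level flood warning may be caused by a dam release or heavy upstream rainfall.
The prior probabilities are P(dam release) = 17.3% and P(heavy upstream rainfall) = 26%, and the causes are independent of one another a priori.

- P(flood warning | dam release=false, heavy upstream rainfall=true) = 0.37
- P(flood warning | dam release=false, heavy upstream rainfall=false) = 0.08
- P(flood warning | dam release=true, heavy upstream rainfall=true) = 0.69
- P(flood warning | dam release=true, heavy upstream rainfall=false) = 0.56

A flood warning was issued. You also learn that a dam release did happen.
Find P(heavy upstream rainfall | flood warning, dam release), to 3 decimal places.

Enumerate both values of heavy upstream rainfall and weight by the priors:
  P(flood warning | dam release) = 0.56·0.74 + 0.69·0.26
        = 0.414400 + 0.179400 = 0.593800
Configurations with heavy upstream rainfall contribute 0.179400, so
  P(heavy upstream rainfall | flood warning, dam release) = 0.179400 / 0.593800 ≈ 0.302

P(heavy upstream rainfall | flood warning, dam release) ≈ 0.302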